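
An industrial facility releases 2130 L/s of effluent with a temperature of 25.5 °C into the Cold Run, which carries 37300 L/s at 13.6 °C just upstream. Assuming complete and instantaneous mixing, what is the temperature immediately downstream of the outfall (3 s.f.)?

Flow-weighted mixing: C = (Q_r C_r + Q_w C_w)/(Q_r + Q_w)
= (37300×13.6 + 2130×25.5)/(37300 + 2130) = 561600/39430 = 14.24 °C.

14.2 °C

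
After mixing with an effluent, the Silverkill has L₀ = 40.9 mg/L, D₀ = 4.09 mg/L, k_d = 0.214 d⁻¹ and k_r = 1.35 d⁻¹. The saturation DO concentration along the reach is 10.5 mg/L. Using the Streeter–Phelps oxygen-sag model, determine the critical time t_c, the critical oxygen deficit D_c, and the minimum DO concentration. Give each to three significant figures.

t_c ≈ 0.955 d; D_c ≈ 5.28 mg/L; min DO ≈ 5.22 mg/L

At the critical point dD/dt = 0, so k_d L₀ e^(−k_d t) = k_r D. Substituting D(t) from the Streeter–Phelps equation and solving for t gives
t_c = ln[(k_r/k_d)(1 − D₀(k_r−k_d)/(k_d L₀))] / (k_r−k_d).
Here k_r−k_d = 1.136 d⁻¹ and 1 − D₀(k_r−k_d)/(k_d L₀) = 1 − 4.09×1.136/(0.214×40.9) = 0.4692, so
t_c = ln(6.308 × 0.4692) / 1.136 = 1.085 / 1.136 = 0.9552 d.
D_c = (k_d/k_r) L₀ e^(−k_d t_c) = (0.214/1.35) × 40.9 × e^(−0.214×0.9552) = 0.1585 × 40.9 × 0.8151 = 5.285 mg/L.
Minimum DO = C_s − D_c = 10.5 − 5.285 = 5.215 mg/L.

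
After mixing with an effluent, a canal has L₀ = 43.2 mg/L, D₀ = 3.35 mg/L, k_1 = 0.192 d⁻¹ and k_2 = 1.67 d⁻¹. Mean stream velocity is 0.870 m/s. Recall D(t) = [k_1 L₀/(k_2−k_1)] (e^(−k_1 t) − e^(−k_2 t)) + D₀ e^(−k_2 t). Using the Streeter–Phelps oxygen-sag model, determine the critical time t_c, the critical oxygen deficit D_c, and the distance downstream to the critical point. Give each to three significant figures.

t_c ≈ 0.849 d; D_c ≈ 4.22 mg/L; x_c ≈ 63.8 km

At the critical point dD/dt = 0, so k_1 L₀ e^(−k_1 t) = k_2 D. Substituting D(t) from the Streeter–Phelps equation and solving for t gives
t_c = ln[(k_2/k_1)(1 − D₀(k_2−k_1)/(k_1 L₀))] / (k_2−k_1).
Here k_2−k_1 = 1.478 d⁻¹ and 1 − D₀(k_2−k_1)/(k_1 L₀) = 1 − 3.35×1.478/(0.192×43.2) = 0.4031, so
t_c = ln(8.698 × 0.4031) / 1.478 = 1.254 / 1.478 = 0.8487 d.
D_c = (k_1/k_2) L₀ e^(−k_1 t_c) = (0.192/1.67) × 43.2 × e^(−0.192×0.8487) = 0.1150 × 43.2 × 0.8496 = 4.220 mg/L.
x_c = v t_c = 0.870 m/s × 0.8487 d × 86400 s/d = 63800 m ≈ 63.8 km.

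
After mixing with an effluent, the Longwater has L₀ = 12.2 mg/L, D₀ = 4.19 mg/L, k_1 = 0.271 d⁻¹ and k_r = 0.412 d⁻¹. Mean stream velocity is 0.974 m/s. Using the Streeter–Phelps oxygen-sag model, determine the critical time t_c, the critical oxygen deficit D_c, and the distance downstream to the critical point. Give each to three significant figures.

With k_r/k_1 = 1.520 and 1 − D₀(k_r−k_1)/(k_1 L₀) = 0.8213,
t_c = ln(1.520 × 0.8213) / (0.412 − 0.271) = ln(1.249) / 0.1410 = 0.2220/0.1410 = 1.575 d.
D_c = (k_1/k_r) L₀ e^(−k_1 t_c) = (0.271/0.412) × 12.2 × e^(−0.271×1.575) = 0.6578 × 12.2 × 0.6526 = 5.237 mg/L.
x_c = v t_c = 0.974 m/s × 1.575 d × 86400 s/d = 132500 m ≈ 133 km.

t_c ≈ 1.57 d; D_c ≈ 5.24 mg/L; x_c ≈ 133 km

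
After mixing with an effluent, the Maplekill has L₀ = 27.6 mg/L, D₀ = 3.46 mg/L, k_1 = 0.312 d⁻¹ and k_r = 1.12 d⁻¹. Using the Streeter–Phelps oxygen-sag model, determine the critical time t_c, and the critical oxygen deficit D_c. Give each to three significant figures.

t_c = [1/(k_r−k_1)] ln[(k_r/k_1)(1 − D₀(k_r−k_1)/(k_1 L₀))]
= [1/(1.12−0.312)] ln[(1.12/0.312)(1 − 3.46×0.8080/(0.312×27.6))]
= (1/0.8080) ln[3.590 × 0.6753] = 1.238 × ln(2.424) = 1.238 × 0.8855 = 1.096 d.
D_c = (k_1/k_r) L₀ e^(−k_1 t_c) = (0.312/1.12) × 27.6 × e^(−0.312×1.096) = 0.2786 × 27.6 × 0.7104 = 5.462 mg/L.

t_c ≈ 1.10 d; D_c ≈ 5.46 mg/L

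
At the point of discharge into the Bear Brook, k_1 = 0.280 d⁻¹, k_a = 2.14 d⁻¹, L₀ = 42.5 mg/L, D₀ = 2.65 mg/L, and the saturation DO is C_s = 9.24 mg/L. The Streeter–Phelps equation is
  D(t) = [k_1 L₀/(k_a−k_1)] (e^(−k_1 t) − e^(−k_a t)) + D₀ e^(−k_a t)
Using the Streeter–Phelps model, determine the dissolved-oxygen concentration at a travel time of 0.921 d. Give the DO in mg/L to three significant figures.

k_1 L₀/(k_a−k_1) = 0.280×42.5/(2.14−0.280) = 11.90/1.860 = 6.398 mg/L.
e^(−k_1 t) = e^(−0.280×0.9210) = 0.7727; e^(−k_a t) = e^(−2.14×0.9210) = 0.1393.
D = 6.398 × (0.7727 − 0.1393) + 2.65 × 0.1393 = 4.052 + 0.3692 = 4.421 mg/L.
DO = C_s − D = 9.24 − 4.421 = 4.819 mg/L.

DO ≈ 4.82 mg/L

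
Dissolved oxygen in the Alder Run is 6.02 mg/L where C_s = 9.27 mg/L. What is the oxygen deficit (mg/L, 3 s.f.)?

D = C_s − C = 9.27 − 6.02 = 3.25 mg/L.

D ≈ 3.25 mg/L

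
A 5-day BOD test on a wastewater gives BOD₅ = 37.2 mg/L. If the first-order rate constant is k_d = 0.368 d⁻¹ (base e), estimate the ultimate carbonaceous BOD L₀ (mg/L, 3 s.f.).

L₀ ≈ 44.2 mg/L

BOD₅ = L₀(1 − e^(−5k_d)) ⇒ L₀ = BOD₅ / (1 − e^(−5×0.368))
= 37.2 / (1 − 0.1588) = 37.2 / 0.8412 = 44.22 mg/L.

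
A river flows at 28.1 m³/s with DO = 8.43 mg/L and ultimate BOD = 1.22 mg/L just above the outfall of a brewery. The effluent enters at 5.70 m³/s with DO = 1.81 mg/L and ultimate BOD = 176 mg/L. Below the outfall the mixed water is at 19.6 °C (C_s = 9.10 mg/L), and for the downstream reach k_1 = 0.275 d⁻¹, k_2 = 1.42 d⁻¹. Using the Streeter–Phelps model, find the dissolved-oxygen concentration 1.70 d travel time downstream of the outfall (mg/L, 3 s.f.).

DO ≈ 4.98 mg/L

Mixed DO = (28.1×8.43 + 5.70×1.81)/(28.1+5.70) = 247.2/33.80 = 7.314 mg/L.
Mixed L₀ = (28.1×1.22 + 5.70×176)/(33.80) = 1037/33.80 = 30.69 mg/L.
Initial deficit D₀ = C_s − DO₀ = 9.10 − 7.314 = 1.786 mg/L.
D(1.70) = [0.275×30.69/(1.42−0.275)](e^(−0.275×1.70) − e^(−1.42×1.70)) + 1.786 e^(−1.42×1.70)
= 7.372 × (0.6266 − 0.08946) + 1.786 × 0.08946 = 4.119 mg/L.
DO = 9.10 − 4.119 = 4.981 mg/L.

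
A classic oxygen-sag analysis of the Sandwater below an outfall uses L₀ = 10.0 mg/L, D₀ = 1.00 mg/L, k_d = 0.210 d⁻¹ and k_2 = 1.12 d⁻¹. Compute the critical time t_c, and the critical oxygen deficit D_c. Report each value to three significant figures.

t_c ≈ 1.22 d; D_c ≈ 1.45 mg/L

At the critical point dD/dt = 0, so k_d L₀ e^(−k_d t) = k_2 D. Substituting D(t) from the Streeter–Phelps equation and solving for t gives
t_c = ln[(k_2/k_d)(1 − D₀(k_2−k_d)/(k_d L₀))] / (k_2−k_d).
Here k_2−k_d = 0.9100 d⁻¹ and 1 − D₀(k_2−k_d)/(k_d L₀) = 1 − 1.00×0.9100/(0.210×10.0) = 0.5667, so
t_c = ln(5.333 × 0.5667) / 0.9100 = 1.106 / 0.9100 = 1.215 d.
L(t_c) = L₀ e^(−k_d t_c) = 10.0 × 0.7747 = 7.747 mg/L, and at the critical point k_2 D_c = k_d L, so D_c = (0.210/1.12) × 7.747 = 1.453 mg/L.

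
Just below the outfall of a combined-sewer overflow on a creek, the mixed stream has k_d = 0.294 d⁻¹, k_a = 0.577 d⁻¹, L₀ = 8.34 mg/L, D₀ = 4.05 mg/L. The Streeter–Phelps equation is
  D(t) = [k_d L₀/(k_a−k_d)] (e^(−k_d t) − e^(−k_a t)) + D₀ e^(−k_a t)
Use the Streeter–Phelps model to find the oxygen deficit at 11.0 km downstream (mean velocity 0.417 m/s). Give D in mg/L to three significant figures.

D ≈ 4.05 mg/L

Travel time t = x/v = 11.0 km / (0.417 m/s) = 11000 m / 0.417 m/s = 26380 s = 0.3053 d.
k_d L₀/(k_a−k_d) = 0.294×8.34/(0.577−0.294) = 2.452/0.2830 = 8.664 mg/L.
e^(−k_d t) = e^(−0.294×0.3053) = 0.9141; e^(−k_a t) = e^(−0.577×0.3053) = 0.8385.
D = 8.664 × (0.9141 − 0.8385) + 4.05 × 0.8385 = 0.6556 + 3.396 = 4.051 mg/L.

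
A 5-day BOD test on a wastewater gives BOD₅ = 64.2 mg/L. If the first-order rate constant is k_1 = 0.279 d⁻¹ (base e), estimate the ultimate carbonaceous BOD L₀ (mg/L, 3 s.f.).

BOD₅ = L₀(1 − e^(−5k_1)) ⇒ L₀ = BOD₅ / (1 − e^(−5×0.279))
= 64.2 / (1 − 0.2478) = 64.2 / 0.7522 = 85.35 mg/L.

L₀ ≈ 85.4 mg/L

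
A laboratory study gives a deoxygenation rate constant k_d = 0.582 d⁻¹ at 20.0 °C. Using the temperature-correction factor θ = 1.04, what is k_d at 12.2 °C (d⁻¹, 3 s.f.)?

k_d(T₂) = k_d(T₁) · θ^(T₂−T₁) = 0.582 × 1.04^(12.2−20.0)
= 0.582 × 1.04^-7.80 = 0.582 × 0.7364 = 0.4286 d⁻¹.

k_d ≈ 0.429 d⁻¹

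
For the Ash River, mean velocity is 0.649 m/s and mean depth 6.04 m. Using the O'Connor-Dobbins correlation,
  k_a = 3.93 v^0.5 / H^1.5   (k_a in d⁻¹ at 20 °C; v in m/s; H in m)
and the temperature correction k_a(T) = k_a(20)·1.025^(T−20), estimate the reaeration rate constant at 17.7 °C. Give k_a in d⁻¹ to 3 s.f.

k_a(20) = 3.93 × 0.649^0.5 / 6.04^1.5 = 3.93 × 0.8056 / 14.84 = 0.2133 d⁻¹.
k_a(17.7) = 0.2133 × 1.025^(17.7−20) = 0.2133 × 0.9448 = 0.2015 d⁻¹.

k_a ≈ 0.202 d⁻¹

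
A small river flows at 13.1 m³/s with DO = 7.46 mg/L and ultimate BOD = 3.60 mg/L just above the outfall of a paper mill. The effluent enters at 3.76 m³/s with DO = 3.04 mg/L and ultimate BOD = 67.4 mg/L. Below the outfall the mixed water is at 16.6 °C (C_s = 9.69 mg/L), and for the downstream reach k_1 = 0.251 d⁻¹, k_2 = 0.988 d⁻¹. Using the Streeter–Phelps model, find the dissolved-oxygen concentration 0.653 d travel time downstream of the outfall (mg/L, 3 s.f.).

DO ≈ 6.03 mg/L

Mixed DO = (13.1×7.46 + 3.76×3.04)/(13.1+3.76) = 109.2/16.86 = 6.474 mg/L.
Mixed L₀ = (13.1×3.60 + 3.76×67.4)/(16.86) = 300.6/16.86 = 17.83 mg/L.
Initial deficit D₀ = C_s − DO₀ = 9.69 − 6.474 = 3.216 mg/L.
D(0.653) = [0.251×17.83/(0.988−0.251)](e^(−0.251×0.653) − e^(−0.988×0.653)) + 3.216 e^(−0.988×0.653)
= 6.072 × (0.8488 − 0.5246) + 3.216 × 0.5246 = 3.656 mg/L.
DO = 9.69 − 3.656 = 6.034 mg/L.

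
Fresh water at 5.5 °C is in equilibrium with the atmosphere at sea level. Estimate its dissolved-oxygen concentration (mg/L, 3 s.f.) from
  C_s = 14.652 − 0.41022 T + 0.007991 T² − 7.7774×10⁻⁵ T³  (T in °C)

C_s = 14.652 − 0.41022×5.5 + 0.007991×5.5² − 7.7774×10⁻⁵×5.5³ = 12.62 mg/L.

C_s ≈ 12.6 mg/L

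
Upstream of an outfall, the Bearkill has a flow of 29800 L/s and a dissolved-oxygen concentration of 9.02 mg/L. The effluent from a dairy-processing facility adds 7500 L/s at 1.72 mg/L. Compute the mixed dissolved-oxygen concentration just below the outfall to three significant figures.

7.55 mg/L

Flow-weighted mixing: C = (Q_r C_r + Q_w C_w)/(Q_r + Q_w)
= (29800×9.02 + 7500×1.72)/(29800 + 7500) = 281700/37300 = 7.552 mg/L.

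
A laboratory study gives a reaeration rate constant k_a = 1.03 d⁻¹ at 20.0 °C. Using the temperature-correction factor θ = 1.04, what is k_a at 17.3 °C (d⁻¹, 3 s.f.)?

k_a(T₂) = k_a(T₁) · θ^(T₂−T₁) = 1.03 × 1.04^(17.3−20.0)
= 1.03 × 1.04^-2.70 = 1.03 × 0.8995 = 0.9265 d⁻¹.

k_a ≈ 0.927 d⁻¹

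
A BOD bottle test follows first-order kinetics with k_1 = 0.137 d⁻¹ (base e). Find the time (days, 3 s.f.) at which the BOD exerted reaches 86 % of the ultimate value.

y/L₀ = 1 − e^(−k_1 t) = 0.86 ⇒ e^(−k_1 t) = 0.140
t = −ln(0.140) / 0.137 = 1.966 / 0.137 = 14.35 d.

t ≈ 14.4 d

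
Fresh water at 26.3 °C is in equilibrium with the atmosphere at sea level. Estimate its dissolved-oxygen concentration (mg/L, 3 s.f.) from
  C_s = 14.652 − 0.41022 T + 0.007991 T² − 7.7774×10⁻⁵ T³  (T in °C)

C_s = 14.652 − 0.41022×26.3 + 0.007991×26.3² − 7.7774×10⁻⁵×26.3³ = 7.976 mg/L.

C_s ≈ 7.98 mg/L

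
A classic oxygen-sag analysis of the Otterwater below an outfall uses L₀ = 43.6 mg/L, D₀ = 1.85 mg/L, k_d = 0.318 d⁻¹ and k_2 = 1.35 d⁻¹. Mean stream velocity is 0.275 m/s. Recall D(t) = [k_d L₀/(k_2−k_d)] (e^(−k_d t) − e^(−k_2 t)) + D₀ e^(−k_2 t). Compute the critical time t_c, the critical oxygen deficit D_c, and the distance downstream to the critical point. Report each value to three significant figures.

t_c ≈ 1.26 d; D_c ≈ 6.89 mg/L; x_c ≈ 29.9 km

At the critical point dD/dt = 0, so k_d L₀ e^(−k_d t) = k_2 D. Substituting D(t) from the Streeter–Phelps equation and solving for t gives
t_c = ln[(k_2/k_d)(1 − D₀(k_2−k_d)/(k_d L₀))] / (k_2−k_d).
Here k_2−k_d = 1.032 d⁻¹ and 1 − D₀(k_2−k_d)/(k_d L₀) = 1 − 1.85×1.032/(0.318×43.6) = 0.8623, so
t_c = ln(4.245 × 0.8623) / 1.032 = 1.298 / 1.032 = 1.257 d.
D_c = (k_d/k_2) L₀ e^(−k_d t_c) = (0.318/1.35) × 43.6 × e^(−0.318×1.257) = 0.2356 × 43.6 × 0.6704 = 6.885 mg/L.
x_c = v t_c = 0.275 m/s × 1.257 d × 86400 s/d = 29880 m ≈ 29.9 km.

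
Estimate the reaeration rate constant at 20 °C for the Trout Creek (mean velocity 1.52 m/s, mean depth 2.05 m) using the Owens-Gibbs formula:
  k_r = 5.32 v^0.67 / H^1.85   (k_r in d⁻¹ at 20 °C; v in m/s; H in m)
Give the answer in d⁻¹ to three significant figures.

k_r = 5.32 × 1.52^0.67 / 2.05^1.85 = 5.32 × 1.324 / 3.774 = 1.866 d⁻¹.

k_r ≈ 1.87 d⁻¹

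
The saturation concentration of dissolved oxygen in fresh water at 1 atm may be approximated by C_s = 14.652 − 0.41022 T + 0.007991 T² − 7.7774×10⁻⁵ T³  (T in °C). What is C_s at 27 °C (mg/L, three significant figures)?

C_s ≈ 7.87 mg/L

C_s = 14.652 − 0.41022×27 + 0.007991×27² − 7.7774×10⁻⁵×27³ = 7.871 mg/L.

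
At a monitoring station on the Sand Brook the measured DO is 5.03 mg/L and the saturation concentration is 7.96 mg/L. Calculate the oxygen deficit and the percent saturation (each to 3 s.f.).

D ≈ 2.93 mg/L; 63.2 % saturation

D = C_s − C = 7.96 − 5.03 = 2.93 mg/L.
% saturation = 5.03/7.96 × 100 = 63.2 %.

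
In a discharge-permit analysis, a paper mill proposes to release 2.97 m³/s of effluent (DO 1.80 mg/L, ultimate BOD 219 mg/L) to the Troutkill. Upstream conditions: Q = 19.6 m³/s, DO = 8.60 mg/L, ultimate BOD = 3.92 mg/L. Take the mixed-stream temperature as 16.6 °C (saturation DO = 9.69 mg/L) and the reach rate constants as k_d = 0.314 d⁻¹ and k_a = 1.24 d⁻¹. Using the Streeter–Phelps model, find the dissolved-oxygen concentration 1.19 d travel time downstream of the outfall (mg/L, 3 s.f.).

DO ≈ 4.21 mg/L

Mixed DO = (19.6×8.60 + 2.97×1.80)/(19.6+2.97) = 173.9/22.57 = 7.705 mg/L.
Mixed L₀ = (19.6×3.92 + 2.97×219)/(22.57) = 727.3/22.57 = 32.22 mg/L.
Initial deficit D₀ = C_s − DO₀ = 9.69 − 7.705 = 1.985 mg/L.
D(1.19) = [0.314×32.22/(1.24−0.314)](e^(−0.314×1.19) − e^(−1.24×1.19)) + 1.985 e^(−1.24×1.19)
= 10.93 × (0.6882 − 0.2286) + 1.985 × 0.2286 = 5.475 mg/L.
DO = 9.69 − 5.475 = 4.215 mg/L.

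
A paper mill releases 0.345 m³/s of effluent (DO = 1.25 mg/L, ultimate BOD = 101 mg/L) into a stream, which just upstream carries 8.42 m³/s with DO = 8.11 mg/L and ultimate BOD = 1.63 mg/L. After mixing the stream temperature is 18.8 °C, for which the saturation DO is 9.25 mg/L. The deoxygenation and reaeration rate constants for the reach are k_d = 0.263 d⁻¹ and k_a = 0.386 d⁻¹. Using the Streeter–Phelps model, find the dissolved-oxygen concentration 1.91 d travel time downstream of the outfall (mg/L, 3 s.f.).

DO ≈ 7.07 mg/L

Mixed DO = (8.42×8.11 + 0.345×1.25)/(8.42+0.345) = 68.72/8.765 = 7.840 mg/L.
Mixed L₀ = (8.42×1.63 + 0.345×101)/(8.765) = 48.57/8.765 = 5.541 mg/L.
Initial deficit D₀ = C_s − DO₀ = 9.25 − 7.840 = 1.410 mg/L.
D(1.91) = [0.263×5.541/(0.386−0.263)](e^(−0.263×1.91) − e^(−0.386×1.91)) + 1.410 e^(−0.386×1.91)
= 11.85 × (0.6051 − 0.4784) + 1.410 × 0.4784 = 2.176 mg/L.
DO = 9.25 − 2.176 = 7.074 mg/L.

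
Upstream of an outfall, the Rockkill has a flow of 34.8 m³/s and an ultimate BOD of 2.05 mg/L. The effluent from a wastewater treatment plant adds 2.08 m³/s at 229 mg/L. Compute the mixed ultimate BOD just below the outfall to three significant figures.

14.8 mg/L

Flow-weighted mixing: C = (Q_r C_r + Q_w C_w)/(Q_r + Q_w)
= (34.8×2.05 + 2.08×229)/(34.8 + 2.08) = 547.7/36.88 = 14.85 mg/L.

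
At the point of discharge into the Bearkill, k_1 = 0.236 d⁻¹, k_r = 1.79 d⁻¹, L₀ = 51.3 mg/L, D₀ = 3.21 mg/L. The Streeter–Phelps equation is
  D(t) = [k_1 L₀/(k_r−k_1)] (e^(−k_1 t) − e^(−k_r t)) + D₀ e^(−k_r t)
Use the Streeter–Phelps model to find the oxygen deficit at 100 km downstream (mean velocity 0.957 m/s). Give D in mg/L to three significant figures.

D ≈ 5.33 mg/L

Travel time t = x/v = 100 km / (0.957 m/s) = 100000 m / 0.957 m/s = 104500 s = 1.209 d.
k_1 L₀/(k_r−k_1) = 0.236×51.3/(1.79−0.236) = 12.11/1.554 = 7.791 mg/L.
e^(−k_1 t) = e^(−0.236×1.209) = 0.7517; e^(−k_r t) = e^(−1.79×1.209) = 0.1148.
D = 7.791 × (0.7517 − 0.1148) + 3.21 × 0.1148 = 4.962 + 0.3684 = 5.331 mg/L.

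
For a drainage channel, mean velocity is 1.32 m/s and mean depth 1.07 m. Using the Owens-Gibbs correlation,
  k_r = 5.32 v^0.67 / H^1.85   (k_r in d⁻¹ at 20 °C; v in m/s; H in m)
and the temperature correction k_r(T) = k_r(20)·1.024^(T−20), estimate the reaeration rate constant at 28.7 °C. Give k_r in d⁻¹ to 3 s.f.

k_r(20) = 5.32 × 1.32^0.67 / 1.07^1.85 = 5.32 × 1.204 / 1.133 = 5.654 d⁻¹.
k_r(28.7) = 5.654 × 1.024^(28.7−20) = 5.654 × 1.229 = 6.949 d⁻¹.

k_r ≈ 6.95 d⁻¹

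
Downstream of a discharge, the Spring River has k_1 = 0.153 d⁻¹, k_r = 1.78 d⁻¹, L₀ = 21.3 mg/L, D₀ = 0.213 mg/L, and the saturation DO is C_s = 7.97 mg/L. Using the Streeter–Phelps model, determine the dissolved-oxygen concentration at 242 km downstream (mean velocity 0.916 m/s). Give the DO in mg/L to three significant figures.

Travel time t = x/v = 242 km / (0.916 m/s) = 242000 m / 0.916 m/s = 264200 s = 3.058 d.
k_1 L₀/(k_r−k_1) = 0.153×21.3/(1.78−0.153) = 3.259/1.627 = 2.003 mg/L.
e^(−k_1 t) = e^(−0.153×3.058) = 0.6264; e^(−k_r t) = e^(−1.78×3.058) = 0.004327.
D = 2.003 × (0.6264 − 0.004327) + 0.213 × 0.004327 = 1.246 + 0.0009217 = 1.247 mg/L.
DO = C_s − D = 7.97 − 1.247 = 6.723 mg/L.

DO ≈ 6.72 mg/L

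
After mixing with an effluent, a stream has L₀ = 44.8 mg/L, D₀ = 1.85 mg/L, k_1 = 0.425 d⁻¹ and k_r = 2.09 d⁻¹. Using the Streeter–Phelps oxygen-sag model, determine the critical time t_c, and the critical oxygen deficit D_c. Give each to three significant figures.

At the critical point dD/dt = 0, so k_1 L₀ e^(−k_1 t) = k_r D. Substituting D(t) from the Streeter–Phelps equation and solving for t gives
t_c = ln[(k_r/k_1)(1 − D₀(k_r−k_1)/(k_1 L₀))] / (k_r−k_1).
Here k_r−k_1 = 1.665 d⁻¹ and 1 − D₀(k_r−k_1)/(k_1 L₀) = 1 − 1.85×1.665/(0.425×44.8) = 0.8382, so
t_c = ln(4.918 × 0.8382) / 1.665 = 1.416 / 1.665 = 0.8507 d.
L(t_c) = L₀ e^(−k_1 t_c) = 44.8 × 0.6966 = 31.21 mg/L, and at the critical point k_r D_c = k_1 L, so D_c = (0.425/2.09) × 31.21 = 6.346 mg/L.

t_c ≈ 0.851 d; D_c ≈ 6.35 mg/L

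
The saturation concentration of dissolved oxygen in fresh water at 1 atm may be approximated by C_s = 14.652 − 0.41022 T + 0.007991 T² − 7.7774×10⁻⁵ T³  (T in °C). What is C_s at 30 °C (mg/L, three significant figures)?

C_s ≈ 7.44 mg/L

C_s = 14.652 − 0.41022×30 + 0.007991×30² − 7.7774×10⁻⁵×30³ = 7.437 mg/L.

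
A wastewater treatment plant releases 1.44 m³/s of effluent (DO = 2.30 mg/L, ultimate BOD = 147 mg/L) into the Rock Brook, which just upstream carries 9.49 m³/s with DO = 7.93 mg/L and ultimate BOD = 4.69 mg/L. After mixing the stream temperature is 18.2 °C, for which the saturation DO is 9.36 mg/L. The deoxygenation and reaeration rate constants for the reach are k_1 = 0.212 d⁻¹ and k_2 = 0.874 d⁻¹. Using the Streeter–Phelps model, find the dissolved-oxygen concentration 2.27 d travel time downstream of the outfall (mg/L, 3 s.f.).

DO ≈ 5.45 mg/L

Mixed DO = (9.49×7.93 + 1.44×2.30)/(9.49+1.44) = 78.57/10.93 = 7.188 mg/L.
Mixed L₀ = (9.49×4.69 + 1.44×147)/(10.93) = 256.2/10.93 = 23.44 mg/L.
Initial deficit D₀ = C_s − DO₀ = 9.36 − 7.188 = 2.172 mg/L.
D(2.27) = [0.212×23.44/(0.874−0.212)](e^(−0.212×2.27) − e^(−0.874×2.27)) + 2.172 e^(−0.874×2.27)
= 7.506 × (0.6180 − 0.1375) + 2.172 × 0.1375 = 3.905 mg/L.
DO = 9.36 − 3.905 = 5.455 mg/L.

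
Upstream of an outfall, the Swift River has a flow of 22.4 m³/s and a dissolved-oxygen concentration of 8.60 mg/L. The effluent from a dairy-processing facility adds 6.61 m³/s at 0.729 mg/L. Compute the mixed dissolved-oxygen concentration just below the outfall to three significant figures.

6.81 mg/L

Flow-weighted mixing: C = (Q_r C_r + Q_w C_w)/(Q_r + Q_w)
= (22.4×8.60 + 6.61×0.729)/(22.4 + 6.61) = 197.5/29.01 = 6.807 mg/L.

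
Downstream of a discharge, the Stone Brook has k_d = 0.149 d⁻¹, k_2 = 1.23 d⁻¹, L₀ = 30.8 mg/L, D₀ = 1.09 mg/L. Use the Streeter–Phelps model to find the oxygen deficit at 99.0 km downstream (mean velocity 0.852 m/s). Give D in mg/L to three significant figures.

Travel time t = x/v = 99.0 km / (0.852 m/s) = 99000 m / 0.852 m/s = 116200 s = 1.345 d.
k_d L₀/(k_2−k_d) = 0.149×30.8/(1.23−0.149) = 4.589/1.081 = 4.245 mg/L.
e^(−k_d t) = e^(−0.149×1.345) = 0.8184; e^(−k_2 t) = e^(−1.23×1.345) = 0.1912.
D = 4.245 × (0.8184 − 0.1912) + 1.09 × 0.1912 = 2.663 + 0.2085 = 2.871 mg/L.

D ≈ 2.87 mg/L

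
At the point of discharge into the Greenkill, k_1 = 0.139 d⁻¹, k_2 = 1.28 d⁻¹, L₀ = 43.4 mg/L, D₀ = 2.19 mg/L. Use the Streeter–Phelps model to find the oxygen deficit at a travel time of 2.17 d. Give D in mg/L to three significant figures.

D ≈ 3.72 mg/L

k_1 L₀/(k_2−k_1) = 0.139×43.4/(1.28−0.139) = 6.033/1.141 = 5.287 mg/L.
e^(−k_1 t) = e^(−0.139×2.170) = 0.7396; e^(−k_2 t) = e^(−1.28×2.170) = 0.06219.
D = 5.287 × (0.7396 − 0.06219) + 2.19 × 0.06219 = 3.582 + 0.1362 = 3.718 mg/L.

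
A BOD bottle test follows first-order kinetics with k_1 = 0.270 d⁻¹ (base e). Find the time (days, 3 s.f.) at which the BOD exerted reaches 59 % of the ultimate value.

t ≈ 3.30 d

y/L₀ = 1 − e^(−k_1 t) = 0.59 ⇒ e^(−k_1 t) = 0.410
t = −ln(0.410) / 0.270 = 0.8916 / 0.270 = 3.302 d.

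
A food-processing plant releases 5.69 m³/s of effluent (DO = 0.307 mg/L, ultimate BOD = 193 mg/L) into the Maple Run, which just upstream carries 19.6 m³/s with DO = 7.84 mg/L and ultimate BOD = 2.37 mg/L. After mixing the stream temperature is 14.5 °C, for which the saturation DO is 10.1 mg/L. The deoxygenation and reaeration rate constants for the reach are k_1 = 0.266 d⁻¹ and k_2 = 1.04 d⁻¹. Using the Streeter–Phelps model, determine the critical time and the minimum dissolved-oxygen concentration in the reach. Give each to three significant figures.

Mixed DO = (19.6×7.84 + 5.69×0.307)/(19.6+5.69) = 155.4/25.29 = 6.145 mg/L.
Mixed L₀ = (19.6×2.37 + 5.69×193)/(25.29) = 1145/25.29 = 45.26 mg/L.
Initial deficit D₀ = C_s − DO₀ = 10.1 − 6.145 = 3.955 mg/L.
t_c = (1/0.7740) ln[(1.04/0.266)(1 − 3.955×0.7740/(0.266×45.26))] = 1.292 × ln(2.916) = 1.383 d.
D_c = (0.266/1.04) × 45.26 × e^(−0.266×1.383) = 0.2558 × 45.26 × 0.6923 = 8.014 mg/L.
Minimum DO = 10.1 − 8.014 = 2.086 mg/L.

t_c ≈ 1.38 d; minimum DO ≈ 2.09 mg/L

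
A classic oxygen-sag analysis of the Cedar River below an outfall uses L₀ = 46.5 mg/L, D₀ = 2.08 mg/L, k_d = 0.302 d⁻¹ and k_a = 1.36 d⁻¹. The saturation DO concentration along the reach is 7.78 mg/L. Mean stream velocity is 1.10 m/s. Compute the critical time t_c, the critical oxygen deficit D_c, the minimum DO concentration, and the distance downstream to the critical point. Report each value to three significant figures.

t_c = [1/(k_a−k_d)] ln[(k_a/k_d)(1 − D₀(k_a−k_d)/(k_d L₀))]
= [1/(1.36−0.302)] ln[(1.36/0.302)(1 − 2.08×1.058/(0.302×46.5))]
= (1/1.058) ln[4.503 × 0.8433] = 0.9452 × ln(3.798) = 0.9452 × 1.334 = 1.261 d.
L(t_c) = L₀ e^(−k_d t_c) = 46.5 × 0.6833 = 31.77 mg/L, and at the critical point k_a D_c = k_d L, so D_c = (0.302/1.36) × 31.77 = 7.055 mg/L.
Minimum DO = C_s − D_c = 7.78 − 7.055 = 0.7249 mg/L.
x_c = v t_c = 1.10 m/s × 1.261 d × 86400 s/d = 119900 m ≈ 120 km.

t_c ≈ 1.26 d; D_c ≈ 7.06 mg/L; min DO ≈ 0.725 mg/L; x_c ≈ 120 km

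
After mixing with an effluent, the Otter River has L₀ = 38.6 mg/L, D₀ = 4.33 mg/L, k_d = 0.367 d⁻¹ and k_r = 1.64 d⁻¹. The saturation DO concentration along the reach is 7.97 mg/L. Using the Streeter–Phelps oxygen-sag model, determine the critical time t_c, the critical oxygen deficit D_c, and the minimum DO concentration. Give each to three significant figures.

With k_r/k_d = 4.469 and 1 − D₀(k_r−k_d)/(k_d L₀) = 0.6109,
t_c = ln(4.469 × 0.6109) / (1.64 − 0.367) = ln(2.730) / 1.273 = 1.004/1.273 = 0.7889 d.
L(t_c) = L₀ e^(−k_d t_c) = 38.6 × 0.7486 = 28.90 mg/L, and at the critical point k_r D_c = k_d L, so D_c = (0.367/1.64) × 28.90 = 6.467 mg/L.
Minimum DO = C_s − D_c = 7.97 − 6.467 = 1.503 mg/L.

t_c ≈ 0.789 d; D_c ≈ 6.47 mg/L; min DO ≈ 1.50 mg/L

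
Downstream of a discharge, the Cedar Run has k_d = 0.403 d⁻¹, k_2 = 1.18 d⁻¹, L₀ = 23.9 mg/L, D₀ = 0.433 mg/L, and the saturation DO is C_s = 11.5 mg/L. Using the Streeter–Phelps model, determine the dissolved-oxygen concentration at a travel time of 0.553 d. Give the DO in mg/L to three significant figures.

k_d L₀/(k_2−k_d) = 0.403×23.9/(1.18−0.403) = 9.632/0.7770 = 12.40 mg/L.
e^(−k_d t) = e^(−0.403×0.5530) = 0.8002; e^(−k_2 t) = e^(−1.18×0.5530) = 0.5207.
D = 12.40 × (0.8002 − 0.5207) + 0.433 × 0.5207 = 3.465 + 0.2255 = 3.690 mg/L.
DO = C_s − D = 11.5 − 3.690 = 7.810 mg/L.

DO ≈ 7.81 mg/L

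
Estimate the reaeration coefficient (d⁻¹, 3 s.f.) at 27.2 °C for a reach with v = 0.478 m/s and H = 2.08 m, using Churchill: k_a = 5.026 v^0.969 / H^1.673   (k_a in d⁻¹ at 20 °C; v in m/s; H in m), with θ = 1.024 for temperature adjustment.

k_a(20) = 5.026 × 0.478^0.969 / 2.08^1.673 = 5.026 × 0.4891 / 3.405 = 0.7219 d⁻¹.
k_a(27.2) = 0.7219 × 1.024^(27.2−20) = 0.7219 × 1.186 = 0.8563 d⁻¹.

k_a ≈ 0.856 d⁻¹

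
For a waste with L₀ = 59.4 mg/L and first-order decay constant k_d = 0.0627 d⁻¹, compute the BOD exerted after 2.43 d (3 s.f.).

y_t = L₀(1 − e^(−k_d t)) = 59.4 × (1 − e^(−0.0627×2.43))
= 59.4 × (1 − 0.8587) = 59.4 × 0.1413 = 8.395 mg/L.

y ≈ 8.39 mg/L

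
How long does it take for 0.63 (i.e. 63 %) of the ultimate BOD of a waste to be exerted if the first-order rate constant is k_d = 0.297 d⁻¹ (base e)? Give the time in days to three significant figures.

t ≈ 3.35 d

y/L₀ = 1 − e^(−k_d t) = 0.63 ⇒ e^(−k_d t) = 0.370
t = −ln(0.370) / 0.297 = 0.9943 / 0.297 = 3.348 d.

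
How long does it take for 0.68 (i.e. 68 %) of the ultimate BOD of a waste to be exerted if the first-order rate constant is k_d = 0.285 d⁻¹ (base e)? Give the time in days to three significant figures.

t ≈ 4.00 d

y/L₀ = 1 − e^(−k_d t) = 0.68 ⇒ e^(−k_d t) = 0.320
t = −ln(0.320) / 0.285 = 1.139 / 0.285 = 3.998 d.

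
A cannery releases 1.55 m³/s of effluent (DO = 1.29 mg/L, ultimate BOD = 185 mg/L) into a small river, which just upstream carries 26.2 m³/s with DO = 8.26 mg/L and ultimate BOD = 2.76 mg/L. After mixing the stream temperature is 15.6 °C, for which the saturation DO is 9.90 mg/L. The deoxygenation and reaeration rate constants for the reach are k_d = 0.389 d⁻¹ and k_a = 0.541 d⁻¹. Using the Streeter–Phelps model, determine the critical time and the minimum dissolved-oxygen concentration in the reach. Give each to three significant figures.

t_c ≈ 1.75 d; minimum DO ≈ 5.20 mg/L

Mixed DO = (26.2×8.26 + 1.55×1.29)/(26.2+1.55) = 218.4/27.75 = 7.871 mg/L.
Mixed L₀ = (26.2×2.76 + 1.55×185)/(27.75) = 359.1/27.75 = 12.94 mg/L.
Initial deficit D₀ = C_s − DO₀ = 9.90 − 7.871 = 2.029 mg/L.
t_c = (1/0.1520) ln[(0.541/0.389)(1 − 2.029×0.1520/(0.389×12.94))] = 6.579 × ln(1.306) = 1.754 d.
D_c = (0.389/0.541) × 12.94 × e^(−0.389×1.754) = 0.7190 × 12.94 × 0.5055 = 4.703 mg/L.
Minimum DO = 9.90 − 4.703 = 5.197 mg/L.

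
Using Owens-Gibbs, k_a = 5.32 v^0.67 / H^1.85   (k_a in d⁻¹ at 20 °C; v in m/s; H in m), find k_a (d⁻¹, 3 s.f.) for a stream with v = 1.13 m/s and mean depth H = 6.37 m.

k_a ≈ 0.188 d⁻¹

k_a = 5.32 × 1.13^0.67 / 6.37^1.85 = 5.32 × 1.085 / 30.74 = 0.1879 d⁻¹.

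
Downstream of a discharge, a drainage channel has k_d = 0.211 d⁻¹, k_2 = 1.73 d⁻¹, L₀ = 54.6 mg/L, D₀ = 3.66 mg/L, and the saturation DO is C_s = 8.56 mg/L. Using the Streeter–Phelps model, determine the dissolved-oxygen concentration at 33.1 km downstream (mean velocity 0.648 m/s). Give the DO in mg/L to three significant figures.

DO ≈ 3.28 mg/L

Travel time t = x/v = 33.1 km / (0.648 m/s) = 33100 m / 0.648 m/s = 51080 s = 0.5912 d.
k_d L₀/(k_2−k_d) = 0.211×54.6/(1.73−0.211) = 11.52/1.519 = 7.584 mg/L.
e^(−k_d t) = e^(−0.211×0.5912) = 0.8827; e^(−k_2 t) = e^(−1.73×0.5912) = 0.3596.
D = 7.584 × (0.8827 − 0.3596) + 3.66 × 0.3596 = 3.968 + 1.316 = 5.284 mg/L.
DO = C_s − D = 8.56 − 5.284 = 3.276 mg/L.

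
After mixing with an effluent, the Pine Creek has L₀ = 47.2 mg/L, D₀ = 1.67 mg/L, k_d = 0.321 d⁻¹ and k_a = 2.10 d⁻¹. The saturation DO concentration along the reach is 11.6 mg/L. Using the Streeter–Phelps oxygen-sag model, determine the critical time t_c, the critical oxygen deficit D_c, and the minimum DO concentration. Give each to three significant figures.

t_c ≈ 0.933 d; D_c ≈ 5.35 mg/L; min DO ≈ 6.25 mg/L

With k_a/k_d = 6.542 and 1 − D₀(k_a−k_d)/(k_d L₀) = 0.8039,
t_c = ln(6.542 × 0.8039) / (2.10 − 0.321) = ln(5.259) / 1.779 = 1.660/1.779 = 0.9331 d.
L(t_c) = L₀ e^(−k_d t_c) = 47.2 × 0.7412 = 34.98 mg/L, and at the critical point k_a D_c = k_d L, so D_c = (0.321/2.10) × 34.98 = 5.347 mg/L.
Minimum DO = C_s − D_c = 11.6 − 5.347 = 6.253 mg/L.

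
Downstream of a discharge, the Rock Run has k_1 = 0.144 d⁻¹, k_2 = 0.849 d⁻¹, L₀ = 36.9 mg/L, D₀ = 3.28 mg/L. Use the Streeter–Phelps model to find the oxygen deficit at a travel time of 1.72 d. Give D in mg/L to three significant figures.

D ≈ 4.90 mg/L

k_1 L₀/(k_2−k_1) = 0.144×36.9/(0.849−0.144) = 5.314/0.7050 = 7.537 mg/L.
e^(−k_1 t) = e^(−0.144×1.720) = 0.7806; e^(−k_2 t) = e^(−0.849×1.720) = 0.2322.
D = 7.537 × (0.7806 − 0.2322) + 3.28 × 0.2322 = 4.134 + 0.7615 = 4.895 mg/L.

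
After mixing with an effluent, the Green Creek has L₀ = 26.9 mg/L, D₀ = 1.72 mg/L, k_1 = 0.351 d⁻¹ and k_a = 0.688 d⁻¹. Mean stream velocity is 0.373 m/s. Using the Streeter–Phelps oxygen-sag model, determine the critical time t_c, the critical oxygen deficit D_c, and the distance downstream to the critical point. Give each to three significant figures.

t_c ≈ 1.81 d; D_c ≈ 7.27 mg/L; x_c ≈ 58.3 km

With k_a/k_1 = 1.960 and 1 − D₀(k_a−k_1)/(k_1 L₀) = 0.9386,
t_c = ln(1.960 × 0.9386) / (0.688 − 0.351) = ln(1.840) / 0.3370 = 0.6096/0.3370 = 1.809 d.
L(t_c) = L₀ e^(−k_1 t_c) = 26.9 × 0.5299 = 14.26 mg/L, and at the critical point k_a D_c = k_1 L, so D_c = (0.351/0.688) × 14.26 = 7.273 mg/L.
x_c = v t_c = 0.373 m/s × 1.809 d × 86400 s/d = 58300 m ≈ 58.3 km.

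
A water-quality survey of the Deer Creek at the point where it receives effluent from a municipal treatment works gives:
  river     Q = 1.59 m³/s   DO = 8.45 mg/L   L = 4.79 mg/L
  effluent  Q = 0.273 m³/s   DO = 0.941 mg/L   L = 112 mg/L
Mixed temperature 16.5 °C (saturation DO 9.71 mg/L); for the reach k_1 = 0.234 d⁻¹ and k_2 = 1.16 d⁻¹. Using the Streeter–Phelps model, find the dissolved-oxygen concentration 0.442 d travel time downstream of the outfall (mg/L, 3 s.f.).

DO ≈ 6.73 mg/L

Mixed DO = (1.59×8.45 + 0.273×0.941)/(1.59+0.273) = 13.69/1.863 = 7.350 mg/L.
Mixed L₀ = (1.59×4.79 + 0.273×112)/(1.863) = 38.19/1.863 = 20.50 mg/L.
Initial deficit D₀ = C_s − DO₀ = 9.71 − 7.350 = 2.360 mg/L.
D(0.442) = [0.234×20.50/(1.16−0.234)](e^(−0.234×0.442) − e^(−1.16×0.442)) + 2.360 e^(−1.16×0.442)
= 5.180 × (0.9017 − 0.5989) + 2.360 × 0.5989 = 2.983 mg/L.
DO = 9.71 − 2.983 = 6.727 mg/L.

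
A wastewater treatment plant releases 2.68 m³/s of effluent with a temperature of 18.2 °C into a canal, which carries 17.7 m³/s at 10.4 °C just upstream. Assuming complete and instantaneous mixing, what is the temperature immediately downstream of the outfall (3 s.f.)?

11.4 °C

Flow-weighted mixing: C = (Q_r C_r + Q_w C_w)/(Q_r + Q_w)
= (17.7×10.4 + 2.68×18.2)/(17.7 + 2.68) = 232.9/20.38 = 11.43 °C.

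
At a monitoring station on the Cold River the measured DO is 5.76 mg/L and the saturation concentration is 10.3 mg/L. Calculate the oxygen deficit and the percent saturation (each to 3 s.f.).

D = C_s − C = 10.3 − 5.76 = 4.54 mg/L.
% saturation = 5.76/10.3 × 100 = 55.9 %.

D ≈ 4.54 mg/L; 55.9 % saturation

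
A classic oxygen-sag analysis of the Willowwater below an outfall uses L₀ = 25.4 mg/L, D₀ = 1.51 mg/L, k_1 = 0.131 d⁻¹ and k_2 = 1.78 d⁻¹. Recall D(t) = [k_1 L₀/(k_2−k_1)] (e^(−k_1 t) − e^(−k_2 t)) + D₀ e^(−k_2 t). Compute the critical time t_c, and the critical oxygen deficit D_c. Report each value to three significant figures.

t_c ≈ 0.746 d; D_c ≈ 1.70 mg/L

t_c = [1/(k_2−k_1)] ln[(k_2/k_1)(1 − D₀(k_2−k_1)/(k_1 L₀))]
= [1/(1.78−0.131)] ln[(1.78/0.131)(1 − 1.51×1.649/(0.131×25.4))]
= (1/1.649) ln[13.59 × 0.2517] = 0.6064 × ln(3.420) = 0.6064 × 1.230 = 0.7456 d.
D_c = (k_1/k_2) L₀ e^(−k_1 t_c) = (0.131/1.78) × 25.4 × e^(−0.131×0.7456) = 0.07360 × 25.4 × 0.9069 = 1.695 mg/L.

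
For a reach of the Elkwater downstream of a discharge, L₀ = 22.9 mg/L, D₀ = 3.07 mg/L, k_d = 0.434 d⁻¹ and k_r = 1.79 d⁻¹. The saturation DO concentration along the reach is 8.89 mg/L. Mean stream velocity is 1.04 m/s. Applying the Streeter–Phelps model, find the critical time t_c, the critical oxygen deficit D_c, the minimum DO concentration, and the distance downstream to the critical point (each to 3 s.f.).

t_c ≈ 0.645 d; D_c ≈ 4.20 mg/L; min DO ≈ 4.69 mg/L; x_c ≈ 57.9 km

At the critical point dD/dt = 0, so k_d L₀ e^(−k_d t) = k_r D. Substituting D(t) from the Streeter–Phelps equation and solving for t gives
t_c = ln[(k_r/k_d)(1 − D₀(k_r−k_d)/(k_d L₀))] / (k_r−k_d).
Here k_r−k_d = 1.356 d⁻¹ and 1 − D₀(k_r−k_d)/(k_d L₀) = 1 − 3.07×1.356/(0.434×22.9) = 0.5811, so
t_c = ln(4.124 × 0.5811) / 1.356 = 0.8742 / 1.356 = 0.6447 d.
L(t_c) = L₀ e^(−k_d t_c) = 22.9 × 0.7559 = 17.31 mg/L, and at the critical point k_r D_c = k_d L, so D_c = (0.434/1.79) × 17.31 = 4.197 mg/L.
Minimum DO = C_s − D_c = 8.89 − 4.197 = 4.693 mg/L.
x_c = v t_c = 1.04 m/s × 0.6447 d × 86400 s/d = 57930 m ≈ 57.9 km.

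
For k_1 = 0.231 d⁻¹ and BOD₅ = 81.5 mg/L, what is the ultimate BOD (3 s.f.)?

L₀ ≈ 119 mg/L

BOD₅ = L₀(1 − e^(−5k_1)) ⇒ L₀ = BOD₅ / (1 − e^(−5×0.231))
= 81.5 / (1 − 0.3151) = 81.5 / 0.6849 = 119.0 mg/L.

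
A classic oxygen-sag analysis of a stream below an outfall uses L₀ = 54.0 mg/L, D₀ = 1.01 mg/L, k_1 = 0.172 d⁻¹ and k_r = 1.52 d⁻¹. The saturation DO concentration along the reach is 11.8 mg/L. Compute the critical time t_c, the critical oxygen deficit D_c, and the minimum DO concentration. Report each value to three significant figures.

With k_r/k_1 = 8.837 and 1 − D₀(k_r−k_1)/(k_1 L₀) = 0.8534,
t_c = ln(8.837 × 0.8534) / (1.52 − 0.172) = ln(7.542) / 1.348 = 2.020/1.348 = 1.499 d.
D_c = (k_1/k_r) L₀ e^(−k_1 t_c) = (0.172/1.52) × 54.0 × e^(−0.172×1.499) = 0.1132 × 54.0 × 0.7727 = 4.722 mg/L.
Minimum DO = C_s − D_c = 11.8 − 4.722 = 7.078 mg/L.

t_c ≈ 1.50 d; D_c ≈ 4.72 mg/L; min DO ≈ 7.08 mg/L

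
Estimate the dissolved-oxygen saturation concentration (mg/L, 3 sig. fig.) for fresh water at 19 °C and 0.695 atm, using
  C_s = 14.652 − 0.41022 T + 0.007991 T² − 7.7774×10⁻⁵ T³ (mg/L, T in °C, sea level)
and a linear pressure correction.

C_s ≈ 6.40 mg/L

At sea level: C_s = 14.652 − 0.41022×19 + 0.007991×19² − 7.7774×10⁻⁵×19³ = 9.209 mg/L.
Pressure correction: C_s' = 9.209 × 0.695 = 6.400 mg/L.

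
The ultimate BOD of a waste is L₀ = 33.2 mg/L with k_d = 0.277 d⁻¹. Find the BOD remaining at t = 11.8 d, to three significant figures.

L ≈ 1.26 mg/L

L_t = L₀ e^(−k_d t) = 33.2 × e^(−0.277×11.8) = 33.2 × 0.03806 = 1.264 mg/L.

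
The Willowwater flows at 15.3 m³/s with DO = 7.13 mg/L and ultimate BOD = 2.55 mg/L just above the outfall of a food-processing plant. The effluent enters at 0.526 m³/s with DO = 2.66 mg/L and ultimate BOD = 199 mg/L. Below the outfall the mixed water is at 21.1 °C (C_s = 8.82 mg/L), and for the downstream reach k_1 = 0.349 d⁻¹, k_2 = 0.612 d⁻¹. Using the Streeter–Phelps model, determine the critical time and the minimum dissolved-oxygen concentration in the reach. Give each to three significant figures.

t_c ≈ 1.51 d; minimum DO ≈ 5.76 mg/L

Mixed DO = (15.3×7.13 + 0.526×2.66)/(15.3+0.526) = 110.5/15.83 = 6.981 mg/L.
Mixed L₀ = (15.3×2.55 + 0.526×199)/(15.83) = 143.7/15.83 = 9.079 mg/L.
Initial deficit D₀ = C_s − DO₀ = 8.82 − 6.981 = 1.839 mg/L.
t_c = (1/0.2630) ln[(0.612/0.349)(1 − 1.839×0.2630/(0.349×9.079))] = 3.802 × ln(1.486) = 1.506 d.
D_c = (0.349/0.612) × 9.079 × e^(−0.349×1.506) = 0.5703 × 9.079 × 0.5912 = 3.061 mg/L.
Minimum DO = 8.82 − 3.061 = 5.759 mg/L.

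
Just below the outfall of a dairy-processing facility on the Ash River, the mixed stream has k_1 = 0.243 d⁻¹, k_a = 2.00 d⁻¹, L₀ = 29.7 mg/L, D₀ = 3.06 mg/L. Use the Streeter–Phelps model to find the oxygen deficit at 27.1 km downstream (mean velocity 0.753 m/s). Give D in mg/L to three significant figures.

Travel time t = x/v = 27.1 km / (0.753 m/s) = 27100 m / 0.753 m/s = 35990 s = 0.4165 d.
k_1 L₀/(k_a−k_1) = 0.243×29.7/(2.00−0.243) = 7.217/1.757 = 4.108 mg/L.
e^(−k_1 t) = e^(−0.243×0.4165) = 0.9037; e^(−k_a t) = e^(−2.00×0.4165) = 0.4347.
D = 4.108 × (0.9037 − 0.4347) + 3.06 × 0.4347 = 1.927 + 1.330 = 3.257 mg/L.

D ≈ 3.26 mg/L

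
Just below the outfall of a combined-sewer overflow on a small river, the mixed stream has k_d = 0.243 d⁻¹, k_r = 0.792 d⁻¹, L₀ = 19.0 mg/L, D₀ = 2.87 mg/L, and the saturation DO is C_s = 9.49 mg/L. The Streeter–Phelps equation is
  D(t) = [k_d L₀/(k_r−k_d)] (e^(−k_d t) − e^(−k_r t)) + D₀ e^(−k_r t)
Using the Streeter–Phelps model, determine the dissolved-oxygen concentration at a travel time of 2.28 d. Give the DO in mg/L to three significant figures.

k_d L₀/(k_r−k_d) = 0.243×19.0/(0.792−0.243) = 4.617/0.5490 = 8.410 mg/L.
e^(−k_d t) = e^(−0.243×2.280) = 0.5746; e^(−k_r t) = e^(−0.792×2.280) = 0.1643.
D = 8.410 × (0.5746 − 0.1643) + 2.87 × 0.1643 = 3.450 + 0.4717 = 3.922 mg/L.
DO = C_s − D = 9.49 − 3.922 = 5.568 mg/L.

DO ≈ 5.57 mg/L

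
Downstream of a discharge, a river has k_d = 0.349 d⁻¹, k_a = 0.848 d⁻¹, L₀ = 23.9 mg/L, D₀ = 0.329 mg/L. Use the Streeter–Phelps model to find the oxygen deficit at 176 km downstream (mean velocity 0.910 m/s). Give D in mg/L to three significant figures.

Travel time t = x/v = 176 km / (0.910 m/s) = 176000 m / 0.910 m/s = 193400 s = 2.239 d.
k_d L₀/(k_a−k_d) = 0.349×23.9/(0.848−0.349) = 8.341/0.4990 = 16.72 mg/L.
e^(−k_d t) = e^(−0.349×2.239) = 0.4578; e^(−k_a t) = e^(−0.848×2.239) = 0.1498.
D = 16.72 × (0.4578 − 0.1498) + 0.329 × 0.1498 = 5.149 + 0.04929 = 5.198 mg/L.

D ≈ 5.20 mg/L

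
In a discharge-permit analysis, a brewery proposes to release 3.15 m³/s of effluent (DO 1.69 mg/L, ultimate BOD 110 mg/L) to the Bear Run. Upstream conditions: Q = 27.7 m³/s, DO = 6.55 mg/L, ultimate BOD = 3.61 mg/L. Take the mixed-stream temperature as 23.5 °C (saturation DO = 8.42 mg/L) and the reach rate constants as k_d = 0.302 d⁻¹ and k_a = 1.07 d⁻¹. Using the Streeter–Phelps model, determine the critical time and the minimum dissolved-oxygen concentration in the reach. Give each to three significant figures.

t_c ≈ 0.947 d; minimum DO ≈ 5.35 mg/L

Mixed DO = (27.7×6.55 + 3.15×1.69)/(27.7+3.15) = 186.8/30.85 = 6.054 mg/L.
Mixed L₀ = (27.7×3.61 + 3.15×110)/(30.85) = 446.5/30.85 = 14.47 mg/L.
Initial deficit D₀ = C_s − DO₀ = 8.42 − 6.054 = 2.366 mg/L.
t_c = (1/0.7680) ln[(1.07/0.302)(1 − 2.366×0.7680/(0.302×14.47))] = 1.302 × ln(2.070) = 0.9473 d.
D_c = (0.302/1.07) × 14.47 × e^(−0.302×0.9473) = 0.2822 × 14.47 × 0.7512 = 3.069 mg/L.
Minimum DO = 8.42 − 3.069 = 5.351 mg/L.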